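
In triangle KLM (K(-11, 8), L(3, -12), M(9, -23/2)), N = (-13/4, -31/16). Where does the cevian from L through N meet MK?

(-7, 41/10)

Barycentric coordinates of N with respect to KLM: (1/2, 3/8, 1/8).
On side MK the L-coordinate is zero; dropping N's L-weight 3/8 and renormalizing the remaining 1/8 : 1/2 gives weights 1/5, 4/5 on M, K.
J = (1/5)·(9, -23/2) + (4/5)·(-11, 8) = (-7, 41/10).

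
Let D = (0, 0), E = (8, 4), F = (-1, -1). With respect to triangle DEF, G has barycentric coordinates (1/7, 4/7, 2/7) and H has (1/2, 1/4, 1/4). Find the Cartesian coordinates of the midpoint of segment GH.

Barycentric coordinates of the midpoint are the average: (9/28, 23/56, 15/56).
Converting: (9/28)·D + (23/56)·E + (15/56)·F = (169/56, 11/8).

(169/56, 11/8)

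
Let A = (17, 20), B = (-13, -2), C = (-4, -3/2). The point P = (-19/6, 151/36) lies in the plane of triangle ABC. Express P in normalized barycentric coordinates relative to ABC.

(5/18, 5/9, 1/6)

Signed area of the reference triangle: [ABC] = ½·(17·(-2−(-3/2)) + (-13)·(-3/2−20) + (-4)·(20−(-2))) = ½·(-17/2 + 559/2 − 88) = 183/2.
[PBC] = ½·((-19/6)·(-2−(-3/2)) + (-13)·(-3/2−(151/36)) + (-4)·(151/36−(-2))) = ½·(19/12 + 2665/36 − 223/9) = 305/12, so the A-coordinate is (305/12)/(183/2) = 5/18.
[APC] = ½·(17·(151/36−(-3/2)) + (-19/6)·(-3/2−20) + (-4)·(20−(151/36))) = ½·(3485/36 + 817/12 − 569/9) = 305/6, so the B-coordinate is 5/9.
[ABP] = ½·(17·(-2−(151/36)) + (-13)·(151/36−20) + (-19/6)·(20−(-2))) = ½·(-3791/36 + 7397/36 − 209/3) = 61/4, so the C-coordinate is 1/6.
Check: 5/18 + 5/9 + 1/6 = 1.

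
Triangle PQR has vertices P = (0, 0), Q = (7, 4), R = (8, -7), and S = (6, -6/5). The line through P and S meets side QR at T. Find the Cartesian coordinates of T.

(15/2, -3/2)

Barycentric coordinates of S with respect to PQR: (1/5, 2/5, 2/5).
On side QR the P-coordinate is zero; dropping S's P-weight 1/5 and renormalizing the remaining 2/5 : 2/5 gives weights 1/2, 1/2 on Q, R.
T = (1/2)·(7, 4) + (1/2)·(8, -7) = (15/2, -3/2).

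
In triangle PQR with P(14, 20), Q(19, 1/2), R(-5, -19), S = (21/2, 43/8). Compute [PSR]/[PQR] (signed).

1/4

[PQR] = ½·(14·(1/2−(-19)) + 19·(-19−20) + (-5)·(20−(1/2))) = ½·(273 − 741 − 195/2) = -1131/4.
[PSR] = ½·(14·(43/8−(-19)) + (21/2)·(-19−20) + (-5)·(20−(43/8))) = ½·(1365/4 − 819/2 − 585/8) = -1131/16, so the ratio is (-1131/16)/(-1131/4) = 1/4.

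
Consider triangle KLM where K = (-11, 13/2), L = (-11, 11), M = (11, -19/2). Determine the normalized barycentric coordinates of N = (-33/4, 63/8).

(1/8, 3/4, 1/8)

Signed area of the reference triangle: [KLM] = ½·((-11)·(11−(-19/2)) + (-11)·(-19/2−(13/2)) + 11·(13/2−11)) = ½·(-451/2 + 176 − 99/2) = -99/2.
[NLM] = ½·((-33/4)·(11−(-19/2)) + (-11)·(-19/2−(63/8)) + 11·(63/8−11)) = ½·(-1353/8 + 1529/8 − 275/8) = -99/16, so the K-coordinate is (-99/16)/(-99/2) = 1/8.
[KNM] = ½·((-11)·(63/8−(-19/2)) + (-33/4)·(-19/2−(13/2)) + 11·(13/2−(63/8))) = ½·(-1529/8 + 132 − 121/8) = -297/8, so the L-coordinate is 3/4.
[KLN] = ½·((-11)·(11−(63/8)) + (-11)·(63/8−(13/2)) + (-33/4)·(13/2−11)) = ½·(-275/8 − 121/8 + 297/8) = -99/16, so the M-coordinate is 1/8.
Check: 1/8 + 3/4 + 1/8 = 1.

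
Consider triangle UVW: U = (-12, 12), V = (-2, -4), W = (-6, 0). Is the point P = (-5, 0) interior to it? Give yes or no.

yes

Barycentric coordinates of P: (1/6, 1/2, 1/3).
The three coordinates are positive, positive, positive; a point is interior exactly when all three are positive.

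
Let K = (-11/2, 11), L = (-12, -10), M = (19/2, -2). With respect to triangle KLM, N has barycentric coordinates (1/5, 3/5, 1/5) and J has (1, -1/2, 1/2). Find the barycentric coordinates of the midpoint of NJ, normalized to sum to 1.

Since both coordinate triples sum to 1, the midpoint's barycentrics are the componentwise average.
(1/5+1)/2 = 3/5; similarly 1/20 and 7/20.

(3/5, 1/20, 7/20)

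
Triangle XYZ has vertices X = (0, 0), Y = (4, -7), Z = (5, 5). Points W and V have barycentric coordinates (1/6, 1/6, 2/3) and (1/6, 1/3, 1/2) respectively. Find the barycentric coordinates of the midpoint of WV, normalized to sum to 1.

Since both coordinate triples sum to 1, the midpoint's barycentrics are the componentwise average.
(1/6+1/6)/2 = 1/6; similarly 1/4 and 7/12.

(1/6, 1/4, 7/12)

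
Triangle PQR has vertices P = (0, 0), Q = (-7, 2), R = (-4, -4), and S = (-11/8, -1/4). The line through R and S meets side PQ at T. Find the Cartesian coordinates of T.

(-1, 2/7)

Barycentric coordinates of S with respect to PQR: (3/4, 1/8, 1/8).
On side PQ the R-coordinate is zero; dropping S's R-weight 1/8 and renormalizing the remaining 3/4 : 1/8 gives weights 6/7, 1/7 on P, Q.
T = (6/7)·(0, 0) + (1/7)·(-7, 2) = (-1, 2/7).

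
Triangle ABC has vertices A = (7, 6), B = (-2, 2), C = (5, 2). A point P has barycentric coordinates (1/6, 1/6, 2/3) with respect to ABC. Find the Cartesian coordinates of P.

(25/6, 8/3)

P = (1/6)·A + (1/6)·B + (2/3)·C.
x-coordinate: (1/6)·7 + (1/6)·(-2) + (2/3)·5 = 25/6.
y-coordinate: (1/6)·6 + (1/6)·2 + (2/3)·2 = 8/3.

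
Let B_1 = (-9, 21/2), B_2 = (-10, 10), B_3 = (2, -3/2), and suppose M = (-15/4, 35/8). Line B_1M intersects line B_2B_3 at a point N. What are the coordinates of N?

(-2, 7/3)

Barycentric coordinates of M with respect to B_1B_2B_3: (1/4, 1/4, 1/2).
On side B_2B_3 the B_1-coordinate is zero; dropping M's B_1-weight 1/4 and renormalizing the remaining 1/4 : 1/2 gives weights 1/3, 2/3 on B_2, B_3.
N = (1/3)·(-10, 10) + (2/3)·(2, -3/2) = (-2, 7/3).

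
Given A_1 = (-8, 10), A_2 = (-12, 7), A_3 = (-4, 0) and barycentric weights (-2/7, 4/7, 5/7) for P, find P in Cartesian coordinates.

(-52/7, 8/7)

P = (-2/7)·A_1 + (4/7)·A_2 + (5/7)·A_3.
x-coordinate: (-2/7)·(-8) + (4/7)·(-12) + (5/7)·(-4) = -52/7.
y-coordinate: (-2/7)·10 + (4/7)·7 + (5/7)·0 = 8/7.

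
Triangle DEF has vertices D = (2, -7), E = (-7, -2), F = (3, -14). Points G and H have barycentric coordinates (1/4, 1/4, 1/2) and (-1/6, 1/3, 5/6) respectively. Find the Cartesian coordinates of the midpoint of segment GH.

(1/24, -245/24)

Barycentric coordinates of the midpoint are the average: (1/24, 7/24, 2/3).
Converting: (1/24)·D + (7/24)·E + (2/3)·F = (1/24, -245/24).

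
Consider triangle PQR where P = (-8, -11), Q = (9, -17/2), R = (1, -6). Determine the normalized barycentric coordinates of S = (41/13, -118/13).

Signed area of the reference triangle: [PQR] = ½·((-8)·(-17/2−(-6)) + 9·(-6−(-11)) + 1·(-11−(-17/2))) = ½·(20 + 45 − 5/2) = 125/4.
[SQR] = ½·((41/13)·(-17/2−(-6)) + 9·(-6−(-118/13)) + 1·(-118/13−(-17/2))) = ½·(-205/26 + 360/13 − 15/26) = 125/13, so the P-coordinate is (125/13)/(125/4) = 4/13.
[PSR] = ½·((-8)·(-118/13−(-6)) + (41/13)·(-6−(-11)) + 1·(-11−(-118/13))) = ½·(320/13 + 205/13 − 25/13) = 250/13, so the Q-coordinate is 8/13.
[PQS] = ½·((-8)·(-17/2−(-118/13)) + 9·(-118/13−(-11)) + (41/13)·(-11−(-17/2))) = ½·(-60/13 + 225/13 − 205/26) = 125/52, so the R-coordinate is 1/13.
Check: 4/13 + 8/13 + 1/13 = 1.

(4/13, 8/13, 1/13)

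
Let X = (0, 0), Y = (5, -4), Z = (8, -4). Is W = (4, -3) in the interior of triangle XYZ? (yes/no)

Barycentric coordinates of W: (1/4, 2/3, 1/12).
The three coordinates are positive, positive, positive; a point is interior exactly when all three are positive.

yes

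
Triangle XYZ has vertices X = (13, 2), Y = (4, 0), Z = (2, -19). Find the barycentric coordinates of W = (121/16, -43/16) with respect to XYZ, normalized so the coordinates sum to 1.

(7/16, 3/8, 3/16)

Signed area of the reference triangle: [XYZ] = ½·(13·(0−(-19)) + 4·(-19−2) + 2·(2−0)) = ½·(247 − 84 + 4) = 167/2.
[WYZ] = ½·((121/16)·(0−(-19)) + 4·(-19−(-43/16)) + 2·(-43/16−0)) = ½·(2299/16 − 261/4 − 43/8) = 1169/32, so the X-coordinate is (1169/32)/(167/2) = 7/16.
[XWZ] = ½·(13·(-43/16−(-19)) + (121/16)·(-19−2) + 2·(2−(-43/16))) = ½·(3393/16 − 2541/16 + 75/8) = 501/16, so the Y-coordinate is 3/8.
[XYW] = ½·(13·(0−(-43/16)) + 4·(-43/16−2) + (121/16)·(2−0)) = ½·(559/16 − 75/4 + 121/8) = 501/32, so the Z-coordinate is 3/16.
Check: 7/16 + 3/8 + 3/16 = 1.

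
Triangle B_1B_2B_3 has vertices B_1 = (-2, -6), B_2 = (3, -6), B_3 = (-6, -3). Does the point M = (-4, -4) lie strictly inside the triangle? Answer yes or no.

yes

Barycentric coordinates of M: (1/5, 2/15, 2/3).
The three coordinates are positive, positive, positive; a point is interior exactly when all three are positive.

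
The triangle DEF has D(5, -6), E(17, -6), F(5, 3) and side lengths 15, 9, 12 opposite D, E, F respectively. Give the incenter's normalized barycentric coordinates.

The incenter has barycentric coordinates proportional to the opposite side lengths: (15 : 9 : 12).
Normalizing by 15+9+12 = 36 gives (5/12, 1/4, 1/3).

(5/12, 1/4, 1/3)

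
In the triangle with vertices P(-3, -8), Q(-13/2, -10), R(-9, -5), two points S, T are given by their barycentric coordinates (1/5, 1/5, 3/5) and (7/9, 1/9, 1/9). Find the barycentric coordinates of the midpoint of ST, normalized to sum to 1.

(22/45, 7/45, 16/45)

Since both coordinate triples sum to 1, the midpoint's barycentrics are the componentwise average.
(1/5+7/9)/2 = 22/45; similarly 7/45 and 16/45.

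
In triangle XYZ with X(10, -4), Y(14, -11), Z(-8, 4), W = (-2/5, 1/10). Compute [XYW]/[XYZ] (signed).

3/5

[XYZ] = ½·(10·(-11−4) + 14·(4−(-4)) + (-8)·(-4−(-11))) = ½·(-150 + 112 − 56) = -47.
[XYW] = ½·(10·(-11−(1/10)) + 14·(1/10−(-4)) + (-2/5)·(-4−(-11))) = ½·(-111 + 287/5 − 14/5) = -141/5, so the ratio is (-141/5)/(-47) = 3/5.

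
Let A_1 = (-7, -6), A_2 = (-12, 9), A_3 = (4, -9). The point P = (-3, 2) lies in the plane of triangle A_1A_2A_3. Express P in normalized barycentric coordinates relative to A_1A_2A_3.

Signed area of the reference triangle: [A_1A_2A_3] = ½·((-7)·(9−(-9)) + (-12)·(-9−(-6)) + 4·(-6−9)) = ½·(-126 + 36 − 60) = -75.
[PA_2A_3] = ½·((-3)·(9−(-9)) + (-12)·(-9−2) + 4·(2−9)) = ½·(-54 + 132 − 28) = 25, so the A_1-coordinate is 25/(-75) = -1/3.
[A_1PA_3] = ½·((-7)·(2−(-9)) + (-3)·(-9−(-6)) + 4·(-6−2)) = ½·(-77 + 9 − 32) = -50, so the A_2-coordinate is 2/3.
[A_1A_2P] = ½·((-7)·(9−2) + (-12)·(2−(-6)) + (-3)·(-6−9)) = ½·(-49 − 96 + 45) = -50, so the A_3-coordinate is 2/3.
Check: -1/3 + 2/3 + 2/3 = 1.

(-1/3, 2/3, 2/3)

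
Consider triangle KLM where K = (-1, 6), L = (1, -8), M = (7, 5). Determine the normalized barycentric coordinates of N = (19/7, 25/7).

Signed area of the reference triangle: [KLM] = ½·((-1)·(-8−5) + 1·(5−6) + 7·(6−(-8))) = ½·(13 − 1 + 98) = 55.
[NLM] = ½·((19/7)·(-8−5) + 1·(5−(25/7)) + 7·(25/7−(-8))) = ½·(-247/7 + 10/7 + 81) = 165/7, so the K-coordinate is (165/7)/55 = 3/7.
[KNM] = ½·((-1)·(25/7−5) + (19/7)·(5−6) + 7·(6−(25/7))) = ½·(10/7 − 19/7 + 17) = 55/7, so the L-coordinate is 1/7.
[KLN] = ½·((-1)·(-8−(25/7)) + 1·(25/7−6) + (19/7)·(6−(-8))) = ½·(81/7 − 17/7 + 38) = 165/7, so the M-coordinate is 3/7.
Check: 3/7 + 1/7 + 3/7 = 1.

(3/7, 1/7, 3/7)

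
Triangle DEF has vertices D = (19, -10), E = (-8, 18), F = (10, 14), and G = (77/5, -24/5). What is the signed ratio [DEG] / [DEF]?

1/10

[DEF] = ½·(19·(18−14) + (-8)·(14−(-10)) + 10·(-10−18)) = ½·(76 − 192 − 280) = -198.
[DEG] = ½·(19·(18−(-24/5)) + (-8)·(-24/5−(-10)) + (77/5)·(-10−18)) = ½·(2166/5 − 208/5 − 2156/5) = -99/5, so the ratio is (-99/5)/(-198) = 1/10.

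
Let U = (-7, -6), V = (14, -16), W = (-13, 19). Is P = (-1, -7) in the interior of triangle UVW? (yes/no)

Barycentric coordinates of P: (94/155, 48/155, 13/155).
The three coordinates are positive, positive, positive; a point is interior exactly when all three are positive.

yes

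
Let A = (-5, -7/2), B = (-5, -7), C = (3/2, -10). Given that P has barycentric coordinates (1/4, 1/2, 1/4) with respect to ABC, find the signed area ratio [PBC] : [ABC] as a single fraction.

1/4

The signed ratio [PBC]/[ABC] equals the barycentric coordinate of P at vertex A, which is 1/4.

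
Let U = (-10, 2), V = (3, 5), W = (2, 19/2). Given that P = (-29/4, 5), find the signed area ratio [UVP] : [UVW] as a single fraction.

1/2

[UVW] = ½·((-10)·(5−(19/2)) + 3·(19/2−2) + 2·(2−5)) = ½·(45 + 45/2 − 6) = 123/4.
[UVP] = ½·((-10)·(5−5) + 3·(5−2) + (-29/4)·(2−5)) = ½·(0 + 9 + 87/4) = 123/8, so the ratio is (123/8)/(123/4) = 1/2.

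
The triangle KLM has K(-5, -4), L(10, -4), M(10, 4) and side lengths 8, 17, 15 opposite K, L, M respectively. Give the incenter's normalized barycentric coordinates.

The incenter has barycentric coordinates proportional to the opposite side lengths: (8 : 17 : 15).
Normalizing by 8+17+15 = 40 gives (1/5, 17/40, 3/8).

(1/5, 17/40, 3/8)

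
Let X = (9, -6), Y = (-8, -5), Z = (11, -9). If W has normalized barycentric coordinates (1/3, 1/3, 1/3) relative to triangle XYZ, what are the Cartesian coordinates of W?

W = (1/3)·X + (1/3)·Y + (1/3)·Z.
x-coordinate: (1/3)·9 + (1/3)·(-8) + (1/3)·11 = 4.
y-coordinate: (1/3)·(-6) + (1/3)·(-5) + (1/3)·(-9) = -20/3.

(4, -20/3)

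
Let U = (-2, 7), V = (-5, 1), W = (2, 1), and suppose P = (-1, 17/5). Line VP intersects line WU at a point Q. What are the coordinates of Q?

(0, 4)

Barycentric coordinates of P with respect to UVW: (2/5, 1/5, 2/5).
On side WU the V-coordinate is zero; dropping P's V-weight 1/5 and renormalizing the remaining 2/5 : 2/5 gives weights 1/2, 1/2 on W, U.
Q = (1/2)·(2, 1) + (1/2)·(-2, 7) = (0, 4).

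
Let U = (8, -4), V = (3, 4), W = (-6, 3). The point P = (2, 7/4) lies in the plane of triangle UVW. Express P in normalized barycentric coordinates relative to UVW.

Signed area of the reference triangle: [UVW] = ½·(8·(4−3) + 3·(3−(-4)) + (-6)·(-4−4)) = ½·(8 + 21 + 48) = 77/2.
[PVW] = ½·(2·(4−3) + 3·(3−(7/4)) + (-6)·(7/4−4)) = ½·(2 + 15/4 + 27/2) = 77/8, so the U-coordinate is (77/8)/(77/2) = 1/4.
[UPW] = ½·(8·(7/4−3) + 2·(3−(-4)) + (-6)·(-4−(7/4))) = ½·(-10 + 14 + 69/2) = 77/4, so the V-coordinate is 1/2.
[UVP] = ½·(8·(4−(7/4)) + 3·(7/4−(-4)) + 2·(-4−4)) = ½·(18 + 69/4 − 16) = 77/8, so the W-coordinate is 1/4.
Check: 1/4 + 1/2 + 1/4 = 1.

(1/4, 1/2, 1/4)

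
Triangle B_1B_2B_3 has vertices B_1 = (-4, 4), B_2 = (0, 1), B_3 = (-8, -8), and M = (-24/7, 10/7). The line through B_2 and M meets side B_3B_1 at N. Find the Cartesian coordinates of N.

(-24/5, 8/5)

Barycentric coordinates of M with respect to B_1B_2B_3: (4/7, 2/7, 1/7).
On side B_3B_1 the B_2-coordinate is zero; dropping M's B_2-weight 2/7 and renormalizing the remaining 1/7 : 4/7 gives weights 1/5, 4/5 on B_3, B_1.
N = (1/5)·(-8, -8) + (4/5)·(-4, 4) = (-24/5, 8/5).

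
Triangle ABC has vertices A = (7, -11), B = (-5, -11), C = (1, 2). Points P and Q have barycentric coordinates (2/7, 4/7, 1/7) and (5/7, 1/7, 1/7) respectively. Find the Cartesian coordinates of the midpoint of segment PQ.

Barycentric coordinates of the midpoint are the average: (1/2, 5/14, 1/7).
Converting: (1/2)·A + (5/14)·B + (1/7)·C = (13/7, -64/7).

(13/7, -64/7)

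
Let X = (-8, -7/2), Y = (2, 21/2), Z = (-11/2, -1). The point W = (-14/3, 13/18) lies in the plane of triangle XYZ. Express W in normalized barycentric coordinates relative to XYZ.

(1/3, 2/9, 4/9)

Signed area of the reference triangle: [XYZ] = ½·((-8)·(21/2−(-1)) + 2·(-1−(-7/2)) + (-11/2)·(-7/2−(21/2))) = ½·(-92 + 5 + 77) = -5.
[WYZ] = ½·((-14/3)·(21/2−(-1)) + 2·(-1−(13/18)) + (-11/2)·(13/18−(21/2))) = ½·(-161/3 − 31/9 + 484/9) = -5/3, so the X-coordinate is (-5/3)/(-5) = 1/3.
[XWZ] = ½·((-8)·(13/18−(-1)) + (-14/3)·(-1−(-7/2)) + (-11/2)·(-7/2−(13/18))) = ½·(-124/9 − 35/3 + 209/9) = -10/9, so the Y-coordinate is 2/9.
[XYW] = ½·((-8)·(21/2−(13/18)) + 2·(13/18−(-7/2)) + (-14/3)·(-7/2−(21/2))) = ½·(-704/9 + 76/9 + 196/3) = -20/9, so the Z-coordinate is 4/9.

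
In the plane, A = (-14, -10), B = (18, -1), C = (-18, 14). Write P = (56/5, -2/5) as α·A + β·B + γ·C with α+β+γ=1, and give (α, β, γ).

Signed area of the reference triangle: [ABC] = ½·((-14)·(-1−14) + 18·(14−(-10)) + (-18)·(-10−(-1))) = ½·(210 + 432 + 162) = 402.
[PBC] = ½·((56/5)·(-1−14) + 18·(14−(-2/5)) + (-18)·(-2/5−(-1))) = ½·(-168 + 1296/5 − 54/5) = 201/5, so the A-coordinate is (201/5)/402 = 1/10.
[APC] = ½·((-14)·(-2/5−14) + (56/5)·(14−(-10)) + (-18)·(-10−(-2/5))) = ½·(1008/5 + 1344/5 + 864/5) = 1608/5, so the B-coordinate is 4/5.
[ABP] = ½·((-14)·(-1−(-2/5)) + 18·(-2/5−(-10)) + (56/5)·(-10−(-1))) = ½·(42/5 + 864/5 − 504/5) = 201/5, so the C-coordinate is 1/10.
Check: 1/10 + 4/5 + 1/10 = 1.

(1/10, 4/5, 1/10)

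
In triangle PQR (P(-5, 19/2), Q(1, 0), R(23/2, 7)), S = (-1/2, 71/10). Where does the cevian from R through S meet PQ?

(-7/2, 57/8)

Barycentric coordinates of S with respect to PQR: (3/5, 1/5, 1/5).
On side PQ the R-coordinate is zero; dropping S's R-weight 1/5 and renormalizing the remaining 3/5 : 1/5 gives weights 3/4, 1/4 on P, Q.
T = (3/4)·(-5, 19/2) + (1/4)·(1, 0) = (-7/2, 57/8).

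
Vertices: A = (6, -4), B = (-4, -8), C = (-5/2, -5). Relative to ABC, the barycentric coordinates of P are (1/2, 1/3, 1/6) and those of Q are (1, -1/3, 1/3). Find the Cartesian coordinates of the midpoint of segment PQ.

Barycentric coordinates of the midpoint are the average: (3/4, 0, 1/4).
Converting: (3/4)·A + 0·B + (1/4)·C = (31/8, -17/4).

(31/8, -17/4)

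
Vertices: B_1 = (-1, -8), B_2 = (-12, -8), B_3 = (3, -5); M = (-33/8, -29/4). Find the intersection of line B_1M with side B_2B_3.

(-6, -34/5)

Barycentric coordinates of M with respect to B_1B_2B_3: (3/8, 3/8, 1/4).
On side B_2B_3 the B_1-coordinate is zero; dropping M's B_1-weight 3/8 and renormalizing the remaining 3/8 : 1/4 gives weights 3/5, 2/5 on B_2, B_3.
N = (3/5)·(-12, -8) + (2/5)·(3, -5) = (-6, -34/5).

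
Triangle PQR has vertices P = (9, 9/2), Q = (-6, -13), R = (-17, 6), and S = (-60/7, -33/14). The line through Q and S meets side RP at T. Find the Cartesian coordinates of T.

(-21/2, 45/8)

Barycentric coordinates of S with respect to PQR: (1/7, 3/7, 3/7).
On side RP the Q-coordinate is zero; dropping S's Q-weight 3/7 and renormalizing the remaining 3/7 : 1/7 gives weights 3/4, 1/4 on R, P.
T = (3/4)·(-17, 6) + (1/4)·(9, 9/2) = (-21/2, 45/8).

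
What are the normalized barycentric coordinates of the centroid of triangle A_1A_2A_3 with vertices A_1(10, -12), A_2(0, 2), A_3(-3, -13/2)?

(1/3, 1/3, 1/3)

The centroid is the average of the vertices, so each weight is 1/3.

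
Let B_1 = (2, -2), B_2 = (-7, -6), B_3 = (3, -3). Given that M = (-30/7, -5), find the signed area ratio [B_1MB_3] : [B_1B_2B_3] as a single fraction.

5/7

[B_1B_2B_3] = ½·(2·(-6−(-3)) + (-7)·(-3−(-2)) + 3·(-2−(-6))) = ½·(-6 + 7 + 12) = 13/2.
[B_1MB_3] = ½·(2·(-5−(-3)) + (-30/7)·(-3−(-2)) + 3·(-2−(-5))) = ½·(-4 + 30/7 + 9) = 65/14, so the ratio is (65/14)/(13/2) = 5/7.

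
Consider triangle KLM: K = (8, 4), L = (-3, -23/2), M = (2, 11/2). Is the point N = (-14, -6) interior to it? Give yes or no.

Barycentric coordinates of N: (-143/73, 62/73, 154/73).
The three coordinates are negative, positive, positive; a point is interior exactly when all three are positive.

no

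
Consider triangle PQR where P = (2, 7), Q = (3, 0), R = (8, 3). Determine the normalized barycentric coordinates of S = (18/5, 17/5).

(2/5, 2/5, 1/5)

Signed area of the reference triangle: [PQR] = ½·(2·(0−3) + 3·(3−7) + 8·(7−0)) = ½·(-6 − 12 + 56) = 19.
[SQR] = ½·((18/5)·(0−3) + 3·(3−(17/5)) + 8·(17/5−0)) = ½·(-54/5 − 6/5 + 136/5) = 38/5, so the P-coordinate is (38/5)/19 = 2/5.
[PSR] = ½·(2·(17/5−3) + (18/5)·(3−7) + 8·(7−(17/5))) = ½·(4/5 − 72/5 + 144/5) = 38/5, so the Q-coordinate is 2/5.
[PQS] = ½·(2·(0−(17/5)) + 3·(17/5−7) + (18/5)·(7−0)) = ½·(-34/5 − 54/5 + 126/5) = 19/5, so the R-coordinate is 1/5.
Check: 2/5 + 2/5 + 1/5 = 1.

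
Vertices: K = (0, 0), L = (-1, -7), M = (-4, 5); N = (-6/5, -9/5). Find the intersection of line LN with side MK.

Barycentric coordinates of N with respect to KLM: (2/5, 2/5, 1/5).
On side MK the L-coordinate is zero; dropping N's L-weight 2/5 and renormalizing the remaining 1/5 : 2/5 gives weights 1/3, 2/3 on M, K.
J = (1/3)·(-4, 5) + (2/3)·(0, 0) = (-4/3, 5/3).

(-4/3, 5/3)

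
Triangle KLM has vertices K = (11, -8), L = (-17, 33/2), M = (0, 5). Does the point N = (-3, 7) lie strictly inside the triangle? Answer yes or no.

yes

Barycentric coordinates of N: (1/189, 34/189, 22/27).
The three coordinates are positive, positive, positive; a point is interior exactly when all three are positive.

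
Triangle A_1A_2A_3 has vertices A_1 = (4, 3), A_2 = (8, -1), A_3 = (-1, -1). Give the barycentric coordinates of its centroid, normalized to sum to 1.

(1/3, 1/3, 1/3)

The centroid is the average of the vertices, so each weight is 1/3.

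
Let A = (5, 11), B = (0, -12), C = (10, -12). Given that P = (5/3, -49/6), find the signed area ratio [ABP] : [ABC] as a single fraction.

[ABC] = ½·(5·(-12−(-12)) + 0·(-12−11) + 10·(11−(-12))) = ½·(0 + 0 + 230) = 115.
[ABP] = ½·(5·(-12−(-49/6)) + 0·(-49/6−11) + (5/3)·(11−(-12))) = ½·(-115/6 + 0 + 115/3) = 115/12, so the ratio is (115/12)/115 = 1/12.

1/12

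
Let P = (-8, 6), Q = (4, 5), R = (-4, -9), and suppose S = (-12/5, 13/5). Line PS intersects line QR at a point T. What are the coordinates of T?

(4/3, 1/3)

Barycentric coordinates of S with respect to PQR: (2/5, 2/5, 1/5).
On side QR the P-coordinate is zero; dropping S's P-weight 2/5 and renormalizing the remaining 2/5 : 1/5 gives weights 2/3, 1/3 on Q, R.
T = (2/3)·(4, 5) + (1/3)·(-4, -9) = (4/3, 1/3).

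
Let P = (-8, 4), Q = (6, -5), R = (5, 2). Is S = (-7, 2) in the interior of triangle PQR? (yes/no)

no

Barycentric coordinates of S: (84/89, 24/89, -19/89).
The three coordinates are positive, positive, negative; a point is interior exactly when all three are positive.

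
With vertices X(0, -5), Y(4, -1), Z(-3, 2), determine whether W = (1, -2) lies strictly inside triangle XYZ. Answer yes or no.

Barycentric coordinates of W: (2/5, 2/5, 1/5).
The three coordinates are positive, positive, positive; a point is interior exactly when all three are positive.

yes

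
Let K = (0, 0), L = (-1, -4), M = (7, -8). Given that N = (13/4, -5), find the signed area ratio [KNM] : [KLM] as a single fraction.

1/4

[KLM] = ½·(0·(-4−(-8)) + (-1)·(-8−0) + 7·(0−(-4))) = ½·(0 + 8 + 28) = 18.
[KNM] = ½·(0·(-5−(-8)) + (13/4)·(-8−0) + 7·(0−(-5))) = ½·(0 − 26 + 35) = 9/2, so the ratio is (9/2)/18 = 1/4.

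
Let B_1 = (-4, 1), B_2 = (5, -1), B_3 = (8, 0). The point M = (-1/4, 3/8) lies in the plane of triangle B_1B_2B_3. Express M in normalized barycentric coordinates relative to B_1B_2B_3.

(5/8, 1/4, 1/8)

Signed area of the reference triangle: [B_1B_2B_3] = ½·((-4)·(-1−0) + 5·(0−1) + 8·(1−(-1))) = ½·(4 − 5 + 16) = 15/2.
[MB_2B_3] = ½·((-1/4)·(-1−0) + 5·(0−(3/8)) + 8·(3/8−(-1))) = ½·(1/4 − 15/8 + 11) = 75/16, so the B_1-coordinate is (75/16)/(15/2) = 5/8.
[B_1MB_3] = ½·((-4)·(3/8−0) + (-1/4)·(0−1) + 8·(1−(3/8))) = ½·(-3/2 + 1/4 + 5) = 15/8, so the B_2-coordinate is 1/4.
[B_1B_2M] = ½·((-4)·(-1−(3/8)) + 5·(3/8−1) + (-1/4)·(1−(-1))) = ½·(11/2 − 25/8 − 1/2) = 15/16, so the B_3-coordinate is 1/8.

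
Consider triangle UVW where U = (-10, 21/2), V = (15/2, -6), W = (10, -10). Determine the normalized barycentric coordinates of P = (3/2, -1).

Signed area of the reference triangle: [UVW] = ½·((-10)·(-6−(-10)) + (15/2)·(-10−(21/2)) + 10·(21/2−(-6))) = ½·(-40 − 615/4 + 165) = -115/8.
[PVW] = ½·((3/2)·(-6−(-10)) + (15/2)·(-10−(-1)) + 10·(-1−(-6))) = ½·(6 − 135/2 + 50) = -23/4, so the U-coordinate is (-23/4)/(-115/8) = 2/5.
[UPW] = ½·((-10)·(-1−(-10)) + (3/2)·(-10−(21/2)) + 10·(21/2−(-1))) = ½·(-90 − 123/4 + 115) = -23/8, so the V-coordinate is 1/5.
[UVP] = ½·((-10)·(-6−(-1)) + (15/2)·(-1−(21/2)) + (3/2)·(21/2−(-6))) = ½·(50 − 345/4 + 99/4) = -23/4, so the W-coordinate is 2/5.
Check: 2/5 + 1/5 + 2/5 = 1.

(2/5, 1/5, 2/5)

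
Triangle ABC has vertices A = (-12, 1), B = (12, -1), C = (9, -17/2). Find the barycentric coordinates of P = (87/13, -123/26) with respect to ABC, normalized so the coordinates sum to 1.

Signed area of the reference triangle: [ABC] = ½·((-12)·(-1−(-17/2)) + 12·(-17/2−1) + 9·(1−(-1))) = ½·(-90 − 114 + 18) = -93.
[PBC] = ½·((87/13)·(-1−(-17/2)) + 12·(-17/2−(-123/26)) + 9·(-123/26−(-1))) = ½·(1305/26 − 588/13 − 873/26) = -186/13, so the A-coordinate is (-186/13)/(-93) = 2/13.
[APC] = ½·((-12)·(-123/26−(-17/2)) + (87/13)·(-17/2−1) + 9·(1−(-123/26))) = ½·(-588/13 − 1653/26 + 1341/26) = -372/13, so the B-coordinate is 4/13.
[ABP] = ½·((-12)·(-1−(-123/26)) + 12·(-123/26−1) + (87/13)·(1−(-1))) = ½·(-582/13 − 894/13 + 174/13) = -651/13, so the C-coordinate is 7/13.

(2/13, 4/13, 7/13)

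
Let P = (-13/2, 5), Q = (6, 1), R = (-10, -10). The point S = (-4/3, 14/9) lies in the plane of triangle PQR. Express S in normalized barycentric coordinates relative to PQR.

Signed area of the reference triangle: [PQR] = ½·((-13/2)·(1−(-10)) + 6·(-10−5) + (-10)·(5−1)) = ½·(-143/2 − 90 − 40) = -403/4.
[SQR] = ½·((-4/3)·(1−(-10)) + 6·(-10−(14/9)) + (-10)·(14/9−1)) = ½·(-44/3 − 208/3 − 50/9) = -403/9, so the P-coordinate is (-403/9)/(-403/4) = 4/9.
[PSR] = ½·((-13/2)·(14/9−(-10)) + (-4/3)·(-10−5) + (-10)·(5−(14/9))) = ½·(-676/9 + 20 − 310/9) = -403/9, so the Q-coordinate is 4/9.
[PQS] = ½·((-13/2)·(1−(14/9)) + 6·(14/9−5) + (-4/3)·(5−1)) = ½·(65/18 − 62/3 − 16/3) = -403/36, so the R-coordinate is 1/9.
Check: 4/9 + 4/9 + 1/9 = 1.

(4/9, 4/9, 1/9)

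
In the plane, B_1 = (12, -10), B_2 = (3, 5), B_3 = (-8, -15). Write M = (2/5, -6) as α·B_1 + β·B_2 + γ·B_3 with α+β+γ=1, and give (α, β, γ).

Signed area of the reference triangle: [B_1B_2B_3] = ½·(12·(5−(-15)) + 3·(-15−(-10)) + (-8)·(-10−5)) = ½·(240 − 15 + 120) = 345/2.
[MB_2B_3] = ½·((2/5)·(5−(-15)) + 3·(-15−(-6)) + (-8)·(-6−5)) = ½·(8 − 27 + 88) = 69/2, so the B_1-coordinate is (69/2)/(345/2) = 1/5.
[B_1MB_3] = ½·(12·(-6−(-15)) + (2/5)·(-15−(-10)) + (-8)·(-10−(-6))) = ½·(108 − 2 + 32) = 69, so the B_2-coordinate is 2/5.
[B_1B_2M] = ½·(12·(5−(-6)) + 3·(-6−(-10)) + (2/5)·(-10−5)) = ½·(132 + 12 − 6) = 69, so the B_3-coordinate is 2/5.
Check: 1/5 + 2/5 + 2/5 = 1.

(1/5, 2/5, 2/5)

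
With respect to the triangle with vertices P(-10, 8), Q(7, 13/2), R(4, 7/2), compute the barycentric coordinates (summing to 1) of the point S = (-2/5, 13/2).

(2/5, 2/5, 1/5)

Signed area of the reference triangle: [PQR] = ½·((-10)·(13/2−(7/2)) + 7·(7/2−8) + 4·(8−(13/2))) = ½·(-30 − 63/2 + 6) = -111/4.
[SQR] = ½·((-2/5)·(13/2−(7/2)) + 7·(7/2−(13/2)) + 4·(13/2−(13/2))) = ½·(-6/5 − 21 + 0) = -111/10, so the P-coordinate is (-111/10)/(-111/4) = 2/5.
[PSR] = ½·((-10)·(13/2−(7/2)) + (-2/5)·(7/2−8) + 4·(8−(13/2))) = ½·(-30 + 9/5 + 6) = -111/10, so the Q-coordinate is 2/5.
[PQS] = ½·((-10)·(13/2−(13/2)) + 7·(13/2−8) + (-2/5)·(8−(13/2))) = ½·(0 − 21/2 − 3/5) = -111/20, so the R-coordinate is 1/5.
Check: 2/5 + 2/5 + 1/5 = 1.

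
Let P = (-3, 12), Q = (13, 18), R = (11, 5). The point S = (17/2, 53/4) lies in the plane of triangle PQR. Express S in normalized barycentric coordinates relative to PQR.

Signed area of the reference triangle: [PQR] = ½·((-3)·(18−5) + 13·(5−12) + 11·(12−18)) = ½·(-39 − 91 − 66) = -98.
[SQR] = ½·((17/2)·(18−5) + 13·(5−(53/4)) + 11·(53/4−18)) = ½·(221/2 − 429/4 − 209/4) = -49/2, so the P-coordinate is (-49/2)/(-98) = 1/4.
[PSR] = ½·((-3)·(53/4−5) + (17/2)·(5−12) + 11·(12−(53/4))) = ½·(-99/4 − 119/2 − 55/4) = -49, so the Q-coordinate is 1/2.
[PQS] = ½·((-3)·(18−(53/4)) + 13·(53/4−12) + (17/2)·(12−18)) = ½·(-57/4 + 65/4 − 51) = -49/2, so the R-coordinate is 1/4.

(1/4, 1/2, 1/4)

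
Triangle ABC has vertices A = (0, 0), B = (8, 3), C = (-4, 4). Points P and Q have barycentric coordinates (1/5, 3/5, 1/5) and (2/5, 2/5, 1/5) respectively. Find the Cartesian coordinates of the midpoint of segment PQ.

Barycentric coordinates of the midpoint are the average: (3/10, 1/2, 1/5).
Converting: (3/10)·A + (1/2)·B + (1/5)·C = (16/5, 23/10).

(16/5, 23/10)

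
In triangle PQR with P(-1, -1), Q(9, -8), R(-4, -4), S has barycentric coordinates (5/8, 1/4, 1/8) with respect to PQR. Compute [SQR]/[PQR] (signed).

The signed ratio [SQR]/[PQR] equals the barycentric coordinate of S at vertex P, which is 5/8.

5/8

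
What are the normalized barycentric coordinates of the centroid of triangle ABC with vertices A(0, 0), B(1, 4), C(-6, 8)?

(1/3, 1/3, 1/3)

The centroid is the average of the vertices, so each weight is 1/3.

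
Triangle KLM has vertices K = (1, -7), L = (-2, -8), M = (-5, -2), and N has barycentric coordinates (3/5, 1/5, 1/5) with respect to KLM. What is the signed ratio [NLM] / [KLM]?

The signed ratio [NLM]/[KLM] equals the barycentric coordinate of N at vertex K, which is 3/5.

3/5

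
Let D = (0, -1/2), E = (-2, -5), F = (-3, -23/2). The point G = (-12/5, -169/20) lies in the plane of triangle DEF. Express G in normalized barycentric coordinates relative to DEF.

(1/10, 3/10, 3/5)

Signed area of the reference triangle: [DEF] = ½·(0·(-5−(-23/2)) + (-2)·(-23/2−(-1/2)) + (-3)·(-1/2−(-5))) = ½·(0 + 22 − 27/2) = 17/4.
[GEF] = ½·((-12/5)·(-5−(-23/2)) + (-2)·(-23/2−(-169/20)) + (-3)·(-169/20−(-5))) = ½·(-78/5 + 61/10 + 207/20) = 17/40, so the D-coordinate is (17/40)/(17/4) = 1/10.
[DGF] = ½·(0·(-169/20−(-23/2)) + (-12/5)·(-23/2−(-1/2)) + (-3)·(-1/2−(-169/20))) = ½·(0 + 132/5 − 477/20) = 51/40, so the E-coordinate is 3/10.
[DEG] = ½·(0·(-5−(-169/20)) + (-2)·(-169/20−(-1/2)) + (-12/5)·(-1/2−(-5))) = ½·(0 + 159/10 − 54/5) = 51/20, so the F-coordinate is 3/5.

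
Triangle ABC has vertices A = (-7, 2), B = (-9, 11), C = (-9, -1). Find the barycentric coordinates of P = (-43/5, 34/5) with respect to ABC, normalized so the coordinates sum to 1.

(1/5, 3/5, 1/5)

Signed area of the reference triangle: [ABC] = ½·((-7)·(11−(-1)) + (-9)·(-1−2) + (-9)·(2−11)) = ½·(-84 + 27 + 81) = 12.
[PBC] = ½·((-43/5)·(11−(-1)) + (-9)·(-1−(34/5)) + (-9)·(34/5−11)) = ½·(-516/5 + 351/5 + 189/5) = 12/5, so the A-coordinate is (12/5)/12 = 1/5.
[APC] = ½·((-7)·(34/5−(-1)) + (-43/5)·(-1−2) + (-9)·(2−(34/5))) = ½·(-273/5 + 129/5 + 216/5) = 36/5, so the B-coordinate is 3/5.
[ABP] = ½·((-7)·(11−(34/5)) + (-9)·(34/5−2) + (-43/5)·(2−11)) = ½·(-147/5 − 216/5 + 387/5) = 12/5, so the C-coordinate is 1/5.
Check: 1/5 + 3/5 + 1/5 = 1.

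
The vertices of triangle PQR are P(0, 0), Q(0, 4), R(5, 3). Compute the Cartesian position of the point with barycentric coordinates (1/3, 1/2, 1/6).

(5/6, 5/2)

S = (1/3)·P + (1/2)·Q + (1/6)·R.
x-coordinate: (1/3)·0 + (1/2)·0 + (1/6)·5 = 5/6.
y-coordinate: (1/3)·0 + (1/2)·4 + (1/6)·3 = 5/2.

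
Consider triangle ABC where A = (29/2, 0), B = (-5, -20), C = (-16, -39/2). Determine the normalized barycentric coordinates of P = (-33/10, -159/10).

(1/5, 3/5, 1/5)

Signed area of the reference triangle: [ABC] = ½·((29/2)·(-20−(-39/2)) + (-5)·(-39/2−0) + (-16)·(0−(-20))) = ½·(-29/4 + 195/2 − 320) = -919/8.
[PBC] = ½·((-33/10)·(-20−(-39/2)) + (-5)·(-39/2−(-159/10)) + (-16)·(-159/10−(-20))) = ½·(33/20 + 18 − 328/5) = -919/40, so the A-coordinate is (-919/40)/(-919/8) = 1/5.
[APC] = ½·((29/2)·(-159/10−(-39/2)) + (-33/10)·(-39/2−0) + (-16)·(0−(-159/10))) = ½·(261/5 + 1287/20 − 1272/5) = -2757/40, so the B-coordinate is 3/5.
[ABP] = ½·((29/2)·(-20−(-159/10)) + (-5)·(-159/10−0) + (-33/10)·(0−(-20))) = ½·(-1189/20 + 159/2 − 66) = -919/40, so the C-coordinate is 1/5.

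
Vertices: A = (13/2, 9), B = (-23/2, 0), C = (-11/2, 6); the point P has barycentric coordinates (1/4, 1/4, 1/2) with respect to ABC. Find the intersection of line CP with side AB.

Line CP meets AB where the C-coordinate vanishes; zeroing P's C-weight and renormalizing leaves A, B-weights 1/4 : 1/4 → (1/2, 1/2).
So Q = (1/2)·A + (1/2)·B = (-5/2, 9/2).

(-5/2, 9/2)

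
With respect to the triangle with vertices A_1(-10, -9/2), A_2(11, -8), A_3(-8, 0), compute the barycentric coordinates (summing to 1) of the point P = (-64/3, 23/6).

(1/3, -2/3, 4/3)

Signed area of the reference triangle: [A_1A_2A_3] = ½·((-10)·(-8−0) + 11·(0−(-9/2)) + (-8)·(-9/2−(-8))) = ½·(80 + 99/2 − 28) = 203/4.
[PA_2A_3] = ½·((-64/3)·(-8−0) + 11·(0−(23/6)) + (-8)·(23/6−(-8))) = ½·(512/3 − 253/6 − 284/3) = 203/12, so the A_1-coordinate is (203/12)/(203/4) = 1/3.
[A_1PA_3] = ½·((-10)·(23/6−0) + (-64/3)·(0−(-9/2)) + (-8)·(-9/2−(23/6))) = ½·(-115/3 − 96 + 200/3) = -203/6, so the A_2-coordinate is -2/3.
[A_1A_2P] = ½·((-10)·(-8−(23/6)) + 11·(23/6−(-9/2)) + (-64/3)·(-9/2−(-8))) = ½·(355/3 + 275/3 − 224/3) = 203/3, so the A_3-coordinate is 4/3.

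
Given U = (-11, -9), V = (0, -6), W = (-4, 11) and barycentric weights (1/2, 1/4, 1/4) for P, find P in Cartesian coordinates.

(-13/2, -13/4)

P = (1/2)·U + (1/4)·V + (1/4)·W.
x-coordinate: (1/2)·(-11) + (1/4)·0 + (1/4)·(-4) = -13/2.
y-coordinate: (1/2)·(-9) + (1/4)·(-6) + (1/4)·11 = -13/4.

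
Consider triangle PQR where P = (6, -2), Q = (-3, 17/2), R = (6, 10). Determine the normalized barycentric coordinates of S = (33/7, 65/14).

Signed area of the reference triangle: [PQR] = ½·(6·(17/2−10) + (-3)·(10−(-2)) + 6·(-2−(17/2))) = ½·(-9 − 36 − 63) = -54.
[SQR] = ½·((33/7)·(17/2−10) + (-3)·(10−(65/14)) + 6·(65/14−(17/2))) = ½·(-99/14 − 225/14 − 162/7) = -162/7, so the P-coordinate is (-162/7)/(-54) = 3/7.
[PSR] = ½·(6·(65/14−10) + (33/7)·(10−(-2)) + 6·(-2−(65/14))) = ½·(-225/7 + 396/7 − 279/7) = -54/7, so the Q-coordinate is 1/7.
[PQS] = ½·(6·(17/2−(65/14)) + (-3)·(65/14−(-2)) + (33/7)·(-2−(17/2))) = ½·(162/7 − 279/14 − 99/2) = -162/7, so the R-coordinate is 3/7.
Check: 3/7 + 1/7 + 3/7 = 1.

(3/7, 1/7, 3/7)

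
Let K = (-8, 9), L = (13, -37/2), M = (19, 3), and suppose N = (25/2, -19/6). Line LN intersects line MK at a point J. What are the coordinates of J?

(49/4, 9/2)

Barycentric coordinates of N with respect to KLM: (1/6, 1/3, 1/2).
On side MK the L-coordinate is zero; dropping N's L-weight 1/3 and renormalizing the remaining 1/2 : 1/6 gives weights 3/4, 1/4 on M, K.
J = (3/4)·(19, 3) + (1/4)·(-8, 9) = (49/4, 9/2).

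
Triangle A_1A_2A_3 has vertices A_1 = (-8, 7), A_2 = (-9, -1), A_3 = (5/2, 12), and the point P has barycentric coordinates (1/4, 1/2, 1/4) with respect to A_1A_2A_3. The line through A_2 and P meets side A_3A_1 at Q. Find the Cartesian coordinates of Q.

(-11/4, 19/2)

Line A_2P meets A_3A_1 where the A_2-coordinate vanishes; zeroing P's A_2-weight and renormalizing leaves A_3, A_1-weights 1/4 : 1/4 → (1/2, 1/2).
So Q = (1/2)·A_3 + (1/2)·A_1 = (-11/4, 19/2).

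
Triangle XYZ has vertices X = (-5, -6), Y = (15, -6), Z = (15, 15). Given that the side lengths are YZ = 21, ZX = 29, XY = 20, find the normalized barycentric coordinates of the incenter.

(3/10, 29/70, 2/7)

The incenter has barycentric coordinates proportional to the opposite side lengths: (21 : 29 : 20).
Normalizing by 21+29+20 = 70 gives (3/10, 29/70, 2/7).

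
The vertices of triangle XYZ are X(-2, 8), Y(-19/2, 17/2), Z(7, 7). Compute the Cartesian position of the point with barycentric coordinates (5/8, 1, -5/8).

(-121/8, 73/8)

W = (5/8)·X + 1·Y + (-5/8)·Z.
x-coordinate: (5/8)·(-2) + 1·(-19/2) + (-5/8)·7 = -121/8.
y-coordinate: (5/8)·8 + 1·(17/2) + (-5/8)·7 = 73/8.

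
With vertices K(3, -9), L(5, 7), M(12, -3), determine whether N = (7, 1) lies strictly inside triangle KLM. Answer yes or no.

Barycentric coordinates of N: (1/6, 1/2, 1/3).
The three coordinates are positive, positive, positive; a point is interior exactly when all three are positive.

yes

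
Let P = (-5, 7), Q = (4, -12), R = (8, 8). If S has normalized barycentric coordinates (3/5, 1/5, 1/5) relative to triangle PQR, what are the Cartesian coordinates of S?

(-3/5, 17/5)

S = (3/5)·P + (1/5)·Q + (1/5)·R.
x-coordinate: (3/5)·(-5) + (1/5)·4 + (1/5)·8 = -3/5.
y-coordinate: (3/5)·7 + (1/5)·(-12) + (1/5)·8 = 17/5.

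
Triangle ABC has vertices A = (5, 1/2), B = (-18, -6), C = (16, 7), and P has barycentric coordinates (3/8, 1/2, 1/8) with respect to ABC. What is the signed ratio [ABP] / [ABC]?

1/8

The signed ratio [ABP]/[ABC] equals the barycentric coordinate of P at vertex C, which is 1/8.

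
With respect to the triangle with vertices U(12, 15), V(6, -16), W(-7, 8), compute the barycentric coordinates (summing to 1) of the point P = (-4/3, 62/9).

Signed area of the reference triangle: [UVW] = ½·(12·(-16−8) + 6·(8−15) + (-7)·(15−(-16))) = ½·(-288 − 42 − 217) = -547/2.
[PVW] = ½·((-4/3)·(-16−8) + 6·(8−(62/9)) + (-7)·(62/9−(-16))) = ½·(32 + 20/3 − 1442/9) = -547/9, so the U-coordinate is (-547/9)/(-547/2) = 2/9.
[UPW] = ½·(12·(62/9−8) + (-4/3)·(8−15) + (-7)·(15−(62/9))) = ½·(-40/3 + 28/3 − 511/9) = -547/18, so the V-coordinate is 1/9.
[UVP] = ½·(12·(-16−(62/9)) + 6·(62/9−15) + (-4/3)·(15−(-16))) = ½·(-824/3 − 146/3 − 124/3) = -547/3, so the W-coordinate is 2/3.
Check: 2/9 + 1/9 + 2/3 = 1.

(2/9, 1/9, 2/3)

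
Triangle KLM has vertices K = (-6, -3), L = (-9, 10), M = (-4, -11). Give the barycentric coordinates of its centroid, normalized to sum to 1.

(1/3, 1/3, 1/3)

The centroid is the average of the vertices, so each weight is 1/3.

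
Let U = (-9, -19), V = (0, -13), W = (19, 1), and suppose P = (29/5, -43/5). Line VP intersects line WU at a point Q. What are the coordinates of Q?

Barycentric coordinates of P with respect to UVW: (1/5, 2/5, 2/5).
On side WU the V-coordinate is zero; dropping P's V-weight 2/5 and renormalizing the remaining 2/5 : 1/5 gives weights 2/3, 1/3 on W, U.
Q = (2/3)·(19, 1) + (1/3)·(-9, -19) = (29/3, -17/3).

(29/3, -17/3)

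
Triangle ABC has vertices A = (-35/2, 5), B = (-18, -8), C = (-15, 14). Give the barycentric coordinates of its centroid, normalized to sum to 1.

The centroid is the average of the vertices, so each weight is 1/3.

(1/3, 1/3, 1/3)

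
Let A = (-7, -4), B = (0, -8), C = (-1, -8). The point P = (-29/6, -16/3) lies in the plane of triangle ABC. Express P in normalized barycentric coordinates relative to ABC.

(2/3, 1/6, 1/6)

Signed area of the reference triangle: [ABC] = ½·((-7)·(-8−(-8)) + 0·(-8−(-4)) + (-1)·(-4−(-8))) = ½·(0 + 0 − 4) = -2.
[PBC] = ½·((-29/6)·(-8−(-8)) + 0·(-8−(-16/3)) + (-1)·(-16/3−(-8))) = ½·(0 + 0 − 8/3) = -4/3, so the A-coordinate is (-4/3)/(-2) = 2/3.
[APC] = ½·((-7)·(-16/3−(-8)) + (-29/6)·(-8−(-4)) + (-1)·(-4−(-16/3))) = ½·(-56/3 + 58/3 − 4/3) = -1/3, so the B-coordinate is 1/6.
[ABP] = ½·((-7)·(-8−(-16/3)) + 0·(-16/3−(-4)) + (-29/6)·(-4−(-8))) = ½·(56/3 + 0 − 58/3) = -1/3, so the C-coordinate is 1/6.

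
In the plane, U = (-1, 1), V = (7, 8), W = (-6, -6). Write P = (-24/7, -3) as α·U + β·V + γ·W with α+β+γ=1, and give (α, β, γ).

(1/7, 1/7, 5/7)

Signed area of the reference triangle: [UVW] = ½·((-1)·(8−(-6)) + 7·(-6−1) + (-6)·(1−8)) = ½·(-14 − 49 + 42) = -21/2.
[PVW] = ½·((-24/7)·(8−(-6)) + 7·(-6−(-3)) + (-6)·(-3−8)) = ½·(-48 − 21 + 66) = -3/2, so the U-coordinate is (-3/2)/(-21/2) = 1/7.
[UPW] = ½·((-1)·(-3−(-6)) + (-24/7)·(-6−1) + (-6)·(1−(-3))) = ½·(-3 + 24 − 24) = -3/2, so the V-coordinate is 1/7.
[UVP] = ½·((-1)·(8−(-3)) + 7·(-3−1) + (-24/7)·(1−8)) = ½·(-11 − 28 + 24) = -15/2, so the W-coordinate is 5/7.
Check: 1/7 + 1/7 + 5/7 = 1.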